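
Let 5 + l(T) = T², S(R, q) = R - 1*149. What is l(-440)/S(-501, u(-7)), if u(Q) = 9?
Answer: -38719/130 ≈ -297.84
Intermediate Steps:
S(R, q) = -149 + R (S(R, q) = R - 149 = -149 + R)
l(T) = -5 + T²
l(-440)/S(-501, u(-7)) = (-5 + (-440)²)/(-149 - 501) = (-5 + 193600)/(-650) = 193595*(-1/650) = -38719/130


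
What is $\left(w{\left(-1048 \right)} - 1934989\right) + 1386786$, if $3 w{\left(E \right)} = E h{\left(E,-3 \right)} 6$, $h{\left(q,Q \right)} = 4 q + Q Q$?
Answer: $8219365$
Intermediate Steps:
$h{\left(q,Q \right)} = Q^{2} + 4 q$ ($h{\left(q,Q \right)} = 4 q + Q^{2} = Q^{2} + 4 q$)
$w{\left(E \right)} = 2 E \left(9 + 4 E\right)$ ($w{\left(E \right)} = \frac{E \left(\left(-3\right)^{2} + 4 E\right) 6}{3} = \frac{E \left(9 + 4 E\right) 6}{3} = \frac{6 E \left(9 + 4 E\right)}{3} = 2 E \left(9 + 4 E\right)$)
$\left(w{\left(-1048 \right)} - 1934989\right) + 1386786 = \left(2 \left(-1048\right) \left(9 + 4 \left(-1048\right)\right) - 1934989\right) + 1386786 = \left(2 \left(-1048\right) \left(9 - 4192\right) - 1934989\right) + 1386786 = \left(2 \left(-1048\right) \left(-4183\right) - 1934989\right) + 1386786 = \left(8767568 - 1934989\right) + 1386786 = 6832579 + 1386786 = 8219365$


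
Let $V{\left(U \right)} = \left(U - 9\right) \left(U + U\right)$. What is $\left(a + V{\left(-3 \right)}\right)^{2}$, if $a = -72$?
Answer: $0$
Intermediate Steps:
$V{\left(U \right)} = 2 U \left(-9 + U\right)$ ($V{\left(U \right)} = \left(-9 + U\right) 2 U = 2 U \left(-9 + U\right)$)
$\left(a + V{\left(-3 \right)}\right)^{2} = \left(-72 + 2 \left(-3\right) \left(-9 - 3\right)\right)^{2} = \left(-72 + 2 \left(-3\right) \left(-12\right)\right)^{2} = \left(-72 + 72\right)^{2} = 0^{2} = 0$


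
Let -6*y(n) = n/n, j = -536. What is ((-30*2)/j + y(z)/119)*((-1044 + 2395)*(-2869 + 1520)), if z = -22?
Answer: -688383908/3417 ≈ -2.0146e+5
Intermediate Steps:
y(n) = -1/6 (y(n) = -n/(6*n) = -1/6*1 = -1/6)
((-30*2)/j + y(z)/119)*((-1044 + 2395)*(-2869 + 1520)) = (-30*2/(-536) - 1/6/119)*((-1044 + 2395)*(-2869 + 1520)) = (-60*(-1/536) - 1/6*1/119)*(1351*(-1349)) = (15/134 - 1/714)*(-1822499) = (2644/23919)*(-1822499) = -688383908/3417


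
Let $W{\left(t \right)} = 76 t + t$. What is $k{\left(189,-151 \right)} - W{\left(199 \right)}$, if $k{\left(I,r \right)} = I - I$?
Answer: $-15323$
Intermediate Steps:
$k{\left(I,r \right)} = 0$
$W{\left(t \right)} = 77 t$
$k{\left(189,-151 \right)} - W{\left(199 \right)} = 0 - 77 \cdot 199 = 0 - 15323 = -15323$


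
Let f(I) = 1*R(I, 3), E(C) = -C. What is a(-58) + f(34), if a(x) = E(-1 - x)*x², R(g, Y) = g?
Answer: -191714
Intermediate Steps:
a(x) = x²*(1 + x) (a(x) = (-(-1 - x))*x² = (1 + x)*x² = x²*(1 + x))
f(I) = I (f(I) = 1*I = I)
a(-58) + f(34) = (-58)²*(1 - 58) + 34 = 3364*(-57) + 34 = -191748 + 34 = -191714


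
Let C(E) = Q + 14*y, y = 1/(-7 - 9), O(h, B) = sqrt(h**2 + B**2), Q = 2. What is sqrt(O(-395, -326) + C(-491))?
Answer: sqrt(18 + 16*sqrt(262301))/4 ≈ 22.656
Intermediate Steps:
O(h, B) = sqrt(B**2 + h**2)
y = -1/16 (y = 1/(-16) = -1/16 ≈ -0.062500)
C(E) = 9/8 (C(E) = 2 + 14*(-1/16) = 2 - 7/8 = 9/8)
sqrt(O(-395, -326) + C(-491)) = sqrt(sqrt((-326)**2 + (-395)**2) + 9/8) = sqrt(sqrt(106276 + 156025) + 9/8) = sqrt(sqrt(262301) + 9/8) = sqrt(9/8 + sqrt(262301))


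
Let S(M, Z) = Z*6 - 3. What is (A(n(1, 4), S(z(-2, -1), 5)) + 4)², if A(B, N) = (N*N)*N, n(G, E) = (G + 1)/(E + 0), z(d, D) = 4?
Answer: 387577969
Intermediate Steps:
n(G, E) = (1 + G)/E
S(M, Z) = -3 + 6*Z (S(M, Z) = 6*Z - 3 = -3 + 6*Z)
A(B, N) = N³ (A(B, N) = N²*N = N³)
(A(n(1, 4), S(z(-2, -1), 5)) + 4)² = ((-3 + 6*5)³ + 4)² = ((-3 + 30)³ + 4)² = (27³ + 4)² = (19683 + 4)² = 19687² = 387577969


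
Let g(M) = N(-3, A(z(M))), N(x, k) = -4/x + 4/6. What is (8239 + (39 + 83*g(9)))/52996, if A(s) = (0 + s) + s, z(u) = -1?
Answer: 2111/13249 ≈ 0.15933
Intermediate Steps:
A(s) = 2*s (A(s) = s + s = 2*s)
N(x, k) = 2/3 - 4/x (N(x, k) = -4/x + 4*(1/6) = -4/x + 2/3 = 2/3 - 4/x)
g(M) = 2 (g(M) = 2/3 - 4/(-3) = 2/3 - 4*(-1/3) = 2/3 + 4/3 = 2)
(8239 + (39 + 83*g(9)))/52996 = (8239 + (39 + 83*2))/52996 = (8239 + (39 + 166))*(1/52996) = (8239 + 205)*(1/52996) = 8444*(1/52996) = 2111/13249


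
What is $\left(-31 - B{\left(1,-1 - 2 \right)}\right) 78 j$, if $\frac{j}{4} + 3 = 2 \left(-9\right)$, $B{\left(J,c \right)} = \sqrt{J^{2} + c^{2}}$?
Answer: $203112 + 6552 \sqrt{10} \approx 2.2383 \cdot 10^{5}$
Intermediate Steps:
$j = -84$ ($j = -12 + 4 \cdot 2 \left(-9\right) = -12 + 4 \left(-18\right) = -12 - 72 = -84$)
$\left(-31 - B{\left(1,-1 - 2 \right)}\right) 78 j = \left(-31 - \sqrt{1^{2} + \left(-1 - 2\right)^{2}}\right) 78 \left(-84\right) = \left(-31 - \sqrt{1 + \left(-3\right)^{2}}\right) 78 \left(-84\right) = \left(-31 - \sqrt{1 + 9}\right) 78 \left(-84\right) = \left(-31 - \sqrt{10}\right) 78 \left(-84\right) = \left(-2418 - 78 \sqrt{10}\right) \left(-84\right) = 203112 + 6552 \sqrt{10}$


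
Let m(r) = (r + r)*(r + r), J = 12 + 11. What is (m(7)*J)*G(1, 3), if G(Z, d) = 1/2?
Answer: 2254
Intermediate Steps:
G(Z, d) = ½
J = 23
m(r) = 4*r² (m(r) = (2*r)*(2*r) = 4*r²)
(m(7)*J)*G(1, 3) = ((4*7²)*23)*(½) = ((4*49)*23)*(½) = (196*23)*(½) = 4508*(½) = 2254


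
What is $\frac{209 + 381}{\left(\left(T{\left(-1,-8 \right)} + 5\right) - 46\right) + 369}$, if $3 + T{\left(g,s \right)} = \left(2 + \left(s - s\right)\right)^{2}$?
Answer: $\frac{590}{329} \approx 1.7933$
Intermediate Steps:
$T{\left(g,s \right)} = 1$ ($T{\left(g,s \right)} = -3 + \left(2 + \left(s - s\right)\right)^{2} = -3 + \left(2 + 0\right)^{2} = -3 + 2^{2} = -3 + 4 = 1$)
$\frac{209 + 381}{\left(\left(T{\left(-1,-8 \right)} + 5\right) - 46\right) + 369} = \frac{209 + 381}{\left(\left(1 + 5\right) - 46\right) + 369} = \frac{590}{\left(6 - 46\right) + 369} = \frac{590}{-40 + 369} = \frac{590}{329}$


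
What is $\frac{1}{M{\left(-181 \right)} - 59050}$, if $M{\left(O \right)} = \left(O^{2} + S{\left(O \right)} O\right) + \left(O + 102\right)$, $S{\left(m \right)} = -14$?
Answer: $- \frac{1}{23834} \approx -4.1957 \cdot 10^{-5}$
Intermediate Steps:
$M{\left(O \right)} = 102 + O^{2} - 13 O$ ($M{\left(O \right)} = \left(O^{2} - 14 O\right) + \left(O + 102\right) = \left(O^{2} - 14 O\right) + \left(102 + O\right) = 102 + O^{2} - 13 O$)
$\frac{1}{M{\left(-181 \right)} - 59050} = \frac{1}{\left(102 + \left(-181\right)^{2} - -2353\right) - 59050} = \frac{1}{\left(102 + 32761 + 2353\right) - 59050} = \frac{1}{35216 - 59050} = \frac{1}{-23834} = - \frac{1}{23834}$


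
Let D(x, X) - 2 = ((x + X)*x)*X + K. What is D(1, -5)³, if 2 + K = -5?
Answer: 3375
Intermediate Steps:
K = -7 (K = -2 - 5 = -7)
D(x, X) = -5 + X*x*(X + x) (D(x, X) = 2 + (((x + X)*x)*X - 7) = 2 + (((X + x)*x)*X - 7) = 2 + ((x*(X + x))*X - 7) = 2 + (X*x*(X + x) - 7) = 2 + (-7 + X*x*(X + x)) = -5 + X*x*(X + x))
D(1, -5)³ = (-5 - 5*1² + 1*(-5)²)³ = (-5 - 5*1 + 1*25)³ = (-5 - 5 + 25)³ = 15³ = 3375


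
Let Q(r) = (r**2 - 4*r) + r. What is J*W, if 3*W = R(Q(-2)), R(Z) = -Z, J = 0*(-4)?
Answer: 0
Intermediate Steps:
J = 0
Q(r) = r**2 - 3*r
W = -10/3 (W = (-(-2)*(-3 - 2))/3 = (-(-2)*(-5))/3 = (-1*10)/3 = (1/3)*(-10) = -10/3 ≈ -3.3333)
J*W = 0*(-10/3) = 0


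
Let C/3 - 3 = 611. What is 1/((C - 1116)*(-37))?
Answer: -1/26862 ≈ -3.7227e-5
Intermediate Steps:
C = 1842 (C = 9 + 3*611 = 9 + 1833 = 1842)
1/((C - 1116)*(-37)) = 1/((1842 - 1116)*(-37)) = -1/37/726 = (1/726)*(-1/37) = -1/26862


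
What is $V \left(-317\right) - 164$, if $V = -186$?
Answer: $58798$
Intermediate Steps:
$V \left(-317\right) - 164 = \left(-186\right) \left(-317\right) - 164 = 58962 - 164 = 58798$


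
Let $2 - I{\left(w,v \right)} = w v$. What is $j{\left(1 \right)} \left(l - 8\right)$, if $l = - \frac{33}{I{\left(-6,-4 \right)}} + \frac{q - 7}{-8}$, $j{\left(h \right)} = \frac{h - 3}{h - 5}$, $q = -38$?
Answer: $- \frac{7}{16} \approx -0.4375$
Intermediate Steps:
$j{\left(h \right)} = \frac{-3 + h}{-5 + h}$
$I{\left(w,v \right)} = 2 - v w$ ($I{\left(w,v \right)} = 2 - w v = 2 - v w$)
$l = \frac{57}{8}$ ($l = - \frac{33}{2 - \left(-4\right) \left(-6\right)} + \frac{-38 - 7}{-8} = - \frac{33}{2 - 24} - - \frac{45}{8} = - \frac{33}{-22} + \frac{45}{8} = \left(-33\right) \left(- \frac{1}{22}\right) + \frac{45}{8} = \frac{3}{2} + \frac{45}{8} = \frac{57}{8} \approx 7.125$)
$j{\left(1 \right)} \left(l - 8\right) = \frac{-3 + 1}{-5 + 1} \left(\frac{57}{8} - 8\right) = \frac{1}{-4} \left(-2\right) \left(- \frac{7}{8}\right) = \left(- \frac{1}{4}\right) \left(-2\right) \left(- \frac{7}{8}\right) = \frac{1}{2} \left(- \frac{7}{8}\right) = - \frac{7}{16}$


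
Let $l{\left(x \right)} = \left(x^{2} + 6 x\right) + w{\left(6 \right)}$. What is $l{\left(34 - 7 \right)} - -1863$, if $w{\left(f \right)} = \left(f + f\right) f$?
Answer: $2826$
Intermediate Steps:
$w{\left(f \right)} = 2 f^{2}$ ($w{\left(f \right)} = 2 f f = 2 f^{2}$)
$l{\left(x \right)} = 72 + x^{2} + 6 x$ ($l{\left(x \right)} = \left(x^{2} + 6 x\right) + 2 \cdot 6^{2} = \left(x^{2} + 6 x\right) + 2 \cdot 36 = \left(x^{2} + 6 x\right) + 72 = 72 + x^{2} + 6 x$)
$l{\left(34 - 7 \right)} - -1863 = \left(72 + \left(34 - 7\right)^{2} + 6 \left(34 - 7\right)\right) - -1863 = \left(72 + \left(34 - 7\right)^{2} + 6 \left(34 - 7\right)\right) + 1863 = \left(72 + 27^{2} + 6 \cdot 27\right) + 1863 = \left(72 + 729 + 162\right) + 1863 = 963 + 1863 = 2826$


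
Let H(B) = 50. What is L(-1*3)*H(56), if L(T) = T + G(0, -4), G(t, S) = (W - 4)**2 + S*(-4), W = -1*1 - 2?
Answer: 3100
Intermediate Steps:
W = -3 (W = -1 - 2 = -3)
G(t, S) = 49 - 4*S (G(t, S) = (-3 - 4)**2 + S*(-4) = (-7)**2 - 4*S = 49 - 4*S)
L(T) = 65 + T (L(T) = T + (49 - 4*(-4)) = T + (49 + 16) = T + 65 = 65 + T)
L(-1*3)*H(56) = (65 - 1*3)*50 = (65 - 3)*50 = 62*50 = 3100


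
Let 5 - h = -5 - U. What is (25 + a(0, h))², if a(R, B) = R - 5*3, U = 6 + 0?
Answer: 100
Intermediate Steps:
U = 6
h = 16 (h = 5 - (-5 - 1*6) = 5 - (-5 - 6) = 5 - 1*(-11) = 5 + 11 = 16)
a(R, B) = -15 + R (a(R, B) = R - 15 = -15 + R)
(25 + a(0, h))² = (25 + (-15 + 0))² = (25 - 15)² = 10² = 100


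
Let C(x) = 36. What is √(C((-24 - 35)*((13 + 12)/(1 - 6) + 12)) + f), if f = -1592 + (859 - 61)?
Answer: I*√758 ≈ 27.532*I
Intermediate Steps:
f = -794 (f = -1592 + 798 = -794)
√(C((-24 - 35)*((13 + 12)/(1 - 6) + 12)) + f) = √(36 - 794) = √(-758) = I*√758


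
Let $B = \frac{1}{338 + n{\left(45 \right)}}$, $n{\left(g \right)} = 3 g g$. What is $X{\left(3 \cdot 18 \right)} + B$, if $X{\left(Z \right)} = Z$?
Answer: $\frac{346303}{6413} \approx 54.0$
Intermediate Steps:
$n{\left(g \right)} = 3 g^{2}$
$B = \frac{1}{6413}$ ($B = \frac{1}{338 + 3 \cdot 45^{2}} = \frac{1}{338 + 3 \cdot 2025} = \frac{1}{338 + 6075} = \frac{1}{6413} \approx 0.00015593$)
$X{\left(3 \cdot 18 \right)} + B = 3 \cdot 18 + \frac{1}{6413} = 54 + \frac{1}{6413} = \frac{346303}{6413}$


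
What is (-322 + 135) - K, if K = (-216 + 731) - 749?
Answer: 47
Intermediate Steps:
K = -234 (K = 515 - 749 = -234)
(-322 + 135) - K = (-322 + 135) - 1*(-234) = -187 + 234 = 47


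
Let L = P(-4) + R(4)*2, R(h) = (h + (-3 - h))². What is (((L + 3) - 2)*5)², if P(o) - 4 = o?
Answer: 9025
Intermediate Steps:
R(h) = 9 (R(h) = (-3)² = 9)
P(o) = 4 + o
L = 18 (L = (4 - 4) + 9*2 = 0 + 18 = 18)
(((L + 3) - 2)*5)² = (((18 + 3) - 2)*5)² = ((21 - 2)*5)² = (19*5)² = 95² = 9025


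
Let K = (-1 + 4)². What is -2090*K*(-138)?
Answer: 2595780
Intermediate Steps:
K = 9 (K = 3² = 9)
-2090*K*(-138) = -2090*9*(-138) = -190*99*(-138) = -18810*(-138) = 2595780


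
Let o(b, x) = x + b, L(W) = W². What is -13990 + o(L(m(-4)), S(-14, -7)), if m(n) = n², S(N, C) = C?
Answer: -13741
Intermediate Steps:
o(b, x) = b + x
-13990 + o(L(m(-4)), S(-14, -7)) = -13990 + (((-4)²)² - 7) = -13990 + (16² - 7) = -13990 + (256 - 7) = -13990 + 249 = -13741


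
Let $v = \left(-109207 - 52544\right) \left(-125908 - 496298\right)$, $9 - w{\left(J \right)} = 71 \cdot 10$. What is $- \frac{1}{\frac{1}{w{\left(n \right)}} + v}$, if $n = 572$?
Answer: $- \frac{701}{70550352336905} \approx -9.9362 \cdot 10^{-12}$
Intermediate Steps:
$w{\left(J \right)} = -701$ ($w{\left(J \right)} = 9 - 71 \cdot 10 = 9 - 710 = -701$)
$v = 100642442706$ ($v = \left(-161751\right) \left(-622206\right) = 100642442706$)
$- \frac{1}{\frac{1}{w{\left(n \right)}} + v} = - \frac{1}{\frac{1}{-701} + 100642442706} = - \frac{1}{- \frac{1}{701} + 100642442706} = - \frac{1}{\frac{70550352336905}{701}} = \left(-1\right) \frac{701}{70550352336905} = - \frac{701}{70550352336905}$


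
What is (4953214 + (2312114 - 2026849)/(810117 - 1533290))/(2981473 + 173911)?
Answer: 3582030342757/2281888513432 ≈ 1.5698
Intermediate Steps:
(4953214 + (2312114 - 2026849)/(810117 - 1533290))/(2981473 + 173911) = (4953214 + 285265/(-723173))/3155384 = (4953214 + 285265*(-1/723173))*(1/3155384) = (4953214 - 285265/723173)*(1/3155384) = (3582030342757/723173)*(1/3155384) = 3582030342757/2281888513432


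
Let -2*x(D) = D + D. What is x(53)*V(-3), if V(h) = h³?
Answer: 1431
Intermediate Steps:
x(D) = -D (x(D) = -(D + D)/2 = -D)
x(53)*V(-3) = -1*53*(-3)³ = -53*(-27) = 1431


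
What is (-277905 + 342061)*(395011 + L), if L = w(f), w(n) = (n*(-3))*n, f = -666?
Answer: -60028010492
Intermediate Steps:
w(n) = -3*n² (w(n) = (-3*n)*n = -3*n²)
L = -1330668 (L = -3*(-666)² = -3*443556 = -1330668)
(-277905 + 342061)*(395011 + L) = (-277905 + 342061)*(395011 - 1330668) = 64156*(-935657) = -60028010492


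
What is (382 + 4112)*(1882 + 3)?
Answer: 8471190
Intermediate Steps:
(382 + 4112)*(1882 + 3) = 4494*1885 = 8471190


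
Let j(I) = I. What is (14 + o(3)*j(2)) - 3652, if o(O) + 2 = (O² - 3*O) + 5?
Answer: -3632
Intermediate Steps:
o(O) = 3 + O² - 3*O (o(O) = -2 + ((O² - 3*O) + 5) = -2 + (5 + O² - 3*O) = 3 + O² - 3*O)
(14 + o(3)*j(2)) - 3652 = (14 + (3 + 3² - 3*3)*2) - 3652 = (14 + (3 + 9 - 9)*2) - 3652 = (14 + 3*2) - 3652 = (14 + 6) - 3652 = 20 - 3652 = -3632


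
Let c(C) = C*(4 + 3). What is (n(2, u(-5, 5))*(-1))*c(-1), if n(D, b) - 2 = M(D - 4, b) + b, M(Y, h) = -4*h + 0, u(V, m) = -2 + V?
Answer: 161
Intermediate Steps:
M(Y, h) = -4*h
c(C) = 7*C (c(C) = C*7 = 7*C)
n(D, b) = 2 - 3*b (n(D, b) = 2 + (-4*b + b) = 2 - 3*b)
(n(2, u(-5, 5))*(-1))*c(-1) = ((2 - 3*(-2 - 5))*(-1))*(7*(-1)) = ((2 - 3*(-7))*(-1))*(-7) = ((2 + 21)*(-1))*(-7) = (23*(-1))*(-7) = -23*(-7) = 161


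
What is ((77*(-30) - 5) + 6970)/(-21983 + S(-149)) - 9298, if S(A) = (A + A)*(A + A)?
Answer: -621297003/66821 ≈ -9297.9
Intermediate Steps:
S(A) = 4*A² (S(A) = (2*A)*(2*A) = 4*A²)
((77*(-30) - 5) + 6970)/(-21983 + S(-149)) - 9298 = ((77*(-30) - 5) + 6970)/(-21983 + 4*(-149)²) - 9298 = ((-2310 - 5) + 6970)/(-21983 + 4*22201) - 9298 = (-2315 + 6970)/(-21983 + 88804) - 9298 = 4655/66821 - 9298 = -621297003/66821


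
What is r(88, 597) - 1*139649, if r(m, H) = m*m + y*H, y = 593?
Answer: 222116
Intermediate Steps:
r(m, H) = m**2 + 593*H (r(m, H) = m*m + 593*H = m**2 + 593*H)
r(88, 597) - 1*139649 = (88**2 + 593*597) - 1*139649 = (7744 + 354021) - 139649 = 361765 - 139649 = 222116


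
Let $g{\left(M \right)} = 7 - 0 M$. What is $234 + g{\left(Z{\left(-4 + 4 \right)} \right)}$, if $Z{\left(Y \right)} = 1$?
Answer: $241$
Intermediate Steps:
$g{\left(M \right)} = 7$ ($g{\left(M \right)} = 7 - 0 = 7 + 0 = 7$)
$234 + g{\left(Z{\left(-4 + 4 \right)} \right)} = 234 + 7 = 241$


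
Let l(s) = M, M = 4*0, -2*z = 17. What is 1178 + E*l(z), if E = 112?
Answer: 1178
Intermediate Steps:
z = -17/2 (z = -½*17 = -17/2 ≈ -8.5000)
M = 0
l(s) = 0
1178 + E*l(z) = 1178 + 112*0 = 1178 + 0 = 1178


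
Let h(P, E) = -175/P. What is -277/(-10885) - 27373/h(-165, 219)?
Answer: -280928822/10885 ≈ -25809.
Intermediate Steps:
-277/(-10885) - 27373/h(-165, 219) = -277/(-10885) - 27373/((-175/(-165))) = -277*(-1/10885) - 27373/((-175*(-1/165))) = 277/10885 - 27373/35/33 = 277/10885 - 27373*33/35 = 277/10885 - 903309/35 = -280928822/10885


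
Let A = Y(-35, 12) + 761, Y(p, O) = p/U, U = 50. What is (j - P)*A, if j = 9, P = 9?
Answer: 0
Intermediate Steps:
Y(p, O) = p/50
A = 7603/10 (A = (1/50)*(-35) + 761 = -7/10 + 761 = 7603/10 ≈ 760.30)
(j - P)*A = (9 - 1*9)*(7603/10) = (9 - 9)*(7603/10) = 0*(7603/10) = 0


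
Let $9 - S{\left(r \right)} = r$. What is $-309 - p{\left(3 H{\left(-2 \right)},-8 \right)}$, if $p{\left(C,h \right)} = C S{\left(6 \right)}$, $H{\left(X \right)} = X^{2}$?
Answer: $-345$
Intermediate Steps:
$S{\left(r \right)} = 9 - r$
$p{\left(C,h \right)} = 3 C$ ($p{\left(C,h \right)} = C \left(9 - 6\right) = C 3 = 3 C$)
$-309 - p{\left(3 H{\left(-2 \right)},-8 \right)} = -309 - 3 \cdot 3 \left(-2\right)^{2} = -309 - 3 \cdot 3 \cdot 4 = -309 - 3 \cdot 12 = -309 - 36 = -345$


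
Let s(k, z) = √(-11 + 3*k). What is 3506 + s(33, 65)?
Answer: 3506 + 2*√22 ≈ 3515.4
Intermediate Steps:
3506 + s(33, 65) = 3506 + √(-11 + 3*33) = 3506 + √(-11 + 99) = 3506 + √88 = 3506 + 2*√22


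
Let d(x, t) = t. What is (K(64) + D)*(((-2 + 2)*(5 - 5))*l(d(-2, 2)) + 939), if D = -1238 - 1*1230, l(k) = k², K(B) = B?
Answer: -2257356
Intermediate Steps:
D = -2468 (D = -1238 - 1230 = -2468)
(K(64) + D)*(((-2 + 2)*(5 - 5))*l(d(-2, 2)) + 939) = (64 - 2468)*(((-2 + 2)*(5 - 5))*2² + 939) = -2404*((0*0)*4 + 939) = -2404*(0*4 + 939) = -2404*(0 + 939) = -2404*939 = -2257356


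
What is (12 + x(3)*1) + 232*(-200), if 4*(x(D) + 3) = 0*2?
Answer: -46391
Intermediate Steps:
x(D) = -3 (x(D) = -3 + (0*2)/4 = -3 + (1/4)*0 = -3 + 0 = -3)
(12 + x(3)*1) + 232*(-200) = (12 - 3*1) + 232*(-200) = (12 - 3) - 46400 = 9 - 46400 = -46391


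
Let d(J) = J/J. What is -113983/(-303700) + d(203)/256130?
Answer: 2919476949/7778668100 ≈ 0.37532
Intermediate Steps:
d(J) = 1
-113983/(-303700) + d(203)/256130 = -113983/(-303700) + 1/256130 = -113983*(-1/303700) + 1*(1/256130) = 113983/303700 + 1/256130 = 2919476949/7778668100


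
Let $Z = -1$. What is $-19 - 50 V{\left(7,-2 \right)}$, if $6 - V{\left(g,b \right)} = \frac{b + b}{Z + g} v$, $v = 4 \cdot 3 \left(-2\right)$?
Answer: $481$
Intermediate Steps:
$v = -24$ ($v = 12 \left(-2\right) = -24$)
$V{\left(g,b \right)} = 6 + \frac{48 b}{-1 + g}$ ($V{\left(g,b \right)} = 6 - \frac{b + b}{-1 + g} \left(-24\right) = 6 - \frac{2 b}{-1 + g} \left(-24\right) = 6 - - \frac{48 b}{-1 + g} = 6 + \frac{48 b}{-1 + g}$)
$-19 - 50 V{\left(7,-2 \right)} = -19 - 50 \frac{6 \left(-1 + 7 + 8 \left(-2\right)\right)}{-1 + 7} = -19 - 50 \frac{6 \left(-1 + 7 - 16\right)}{6} = -19 - 50 \cdot 6 \cdot \frac{1}{6} \left(-10\right) = -19 - -500 = -19 + 500 = 481$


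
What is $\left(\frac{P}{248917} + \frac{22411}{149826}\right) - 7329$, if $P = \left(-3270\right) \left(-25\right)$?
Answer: $- \frac{273311646787031}{37294238442} \approx -7328.5$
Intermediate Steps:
$P = 81750$
$\left(\frac{P}{248917} + \frac{22411}{149826}\right) - 7329 = \left(\frac{81750}{248917} + \frac{22411}{149826}\right) - 7329 = \frac{17826754387}{37294238442} - 7329 = - \frac{273311646787031}{37294238442}$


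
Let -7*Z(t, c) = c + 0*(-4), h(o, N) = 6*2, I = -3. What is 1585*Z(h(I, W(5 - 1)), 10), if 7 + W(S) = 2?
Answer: -15850/7 ≈ -2264.3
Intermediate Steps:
W(S) = -5 (W(S) = -7 + 2 = -5)
h(o, N) = 12
Z(t, c) = -c/7 (Z(t, c) = -(c + 0*(-4))/7 = -(c + 0)/7 = -c/7)
1585*Z(h(I, W(5 - 1)), 10) = 1585*(-1/7*10) = 1585*(-10/7) = -15850/7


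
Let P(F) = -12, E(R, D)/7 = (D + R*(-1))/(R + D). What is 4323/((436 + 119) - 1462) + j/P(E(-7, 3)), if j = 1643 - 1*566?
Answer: -342905/3628 ≈ -94.516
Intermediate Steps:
j = 1077 (j = 1643 - 566 = 1077)
E(R, D) = 7*(D - R)/(D + R) (E(R, D) = 7*((D + R*(-1))/(R + D)) = 7*((D - R)/(D + R)) = 7*(D - R)/(D + R))
4323/((436 + 119) - 1462) + j/P(E(-7, 3)) = 4323/((436 + 119) - 1462) + 1077/(-12) = 4323/(555 - 1462) + 1077*(-1/12) = 4323/(-907) - 359/4 = 4323*(-1/907) - 359/4 = -4323/907 - 359/4 = -342905/3628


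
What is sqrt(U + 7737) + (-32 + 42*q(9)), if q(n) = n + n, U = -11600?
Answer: 724 + I*sqrt(3863) ≈ 724.0 + 62.153*I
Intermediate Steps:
q(n) = 2*n
sqrt(U + 7737) + (-32 + 42*q(9)) = sqrt(-11600 + 7737) + (-32 + 42*(2*9)) = sqrt(-3863) + (-32 + 42*18) = I*sqrt(3863) + (-32 + 756) = I*sqrt(3863) + 724 = 724 + I*sqrt(3863)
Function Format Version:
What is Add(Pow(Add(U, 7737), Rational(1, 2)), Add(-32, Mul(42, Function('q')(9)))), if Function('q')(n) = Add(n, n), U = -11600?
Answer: Add(724, Mul(I, Pow(3863, Rational(1, 2)))) ≈ Add(724.00, Mul(62.153, I))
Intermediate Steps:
Function('q')(n) = Mul(2, n)
Add(Pow(Add(U, 7737), Rational(1, 2)), Add(-32, Mul(42, Function('q')(9)))) = Add(Pow(Add(-11600, 7737), Rational(1, 2)), Add(-32, Mul(42, Mul(2, 9)))) = Add(Pow(-3863, Rational(1, 2)), Add(-32, Mul(42, 18))) = Add(Mul(I, Pow(3863, Rational(1, 2))), Add(-32, 756)) = Add(Mul(I, Pow(3863, Rational(1, 2))), 724) = Add(724, Mul(I, Pow(3863, Rational(1, 2))))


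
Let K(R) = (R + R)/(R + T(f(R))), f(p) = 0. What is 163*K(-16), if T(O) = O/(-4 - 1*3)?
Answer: 326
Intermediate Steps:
T(O) = -O/7 (T(O) = O/(-4 - 3) = O/(-7) = O*(-⅐) = -O/7)
K(R) = 2 (K(R) = (R + R)/(R - ⅐*0) = (2*R)/(R + 0) = (2*R)/R = 2)
163*K(-16) = 163*2 = 326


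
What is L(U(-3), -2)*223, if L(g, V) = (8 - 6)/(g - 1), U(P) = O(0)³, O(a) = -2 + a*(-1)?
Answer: -446/9 ≈ -49.556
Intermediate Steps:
O(a) = -2 - a
U(P) = -8 (U(P) = (-2 - 1*0)³ = (-2 + 0)³ = (-2)³ = -8)
L(g, V) = 2/(-1 + g)
L(U(-3), -2)*223 = (2/(-1 - 8))*223 = (2/(-9))*223 = (2*(-⅑))*223 = -2/9*223 = -446/9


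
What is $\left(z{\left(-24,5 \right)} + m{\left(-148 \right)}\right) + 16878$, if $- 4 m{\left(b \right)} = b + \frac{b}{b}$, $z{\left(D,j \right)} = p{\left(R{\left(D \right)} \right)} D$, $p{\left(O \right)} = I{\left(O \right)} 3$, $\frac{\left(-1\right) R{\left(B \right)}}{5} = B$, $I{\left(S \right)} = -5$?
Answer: $\frac{69099}{4} \approx 17275.0$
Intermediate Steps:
$R{\left(B \right)} = - 5 B$
$p{\left(O \right)} = -15$ ($p{\left(O \right)} = \left(-5\right) 3 = -15$)
$z{\left(D,j \right)} = - 15 D$
$m{\left(b \right)} = - \frac{1}{4} - \frac{b}{4}$ ($m{\left(b \right)} = - \frac{b + \frac{b}{b}}{4} = - \frac{b + 1}{4} = - \frac{1 + b}{4} = - \frac{1}{4} - \frac{b}{4}$)
$\left(z{\left(-24,5 \right)} + m{\left(-148 \right)}\right) + 16878 = \left(\left(-15\right) \left(-24\right) - - \frac{147}{4}\right) + 16878 = \left(360 + \left(- \frac{1}{4} + 37\right)\right) + 16878 = \left(360 + \frac{147}{4}\right) + 16878 = \frac{1587}{4} + 16878 = \frac{69099}{4}$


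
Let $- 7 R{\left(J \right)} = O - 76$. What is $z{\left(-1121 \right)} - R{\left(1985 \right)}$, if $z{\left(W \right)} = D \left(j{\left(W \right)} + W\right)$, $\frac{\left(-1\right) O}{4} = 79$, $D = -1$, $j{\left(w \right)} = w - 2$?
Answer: $2188$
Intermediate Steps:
$j{\left(w \right)} = -2 + w$
$O = -316$ ($O = \left(-4\right) 79 = -316$)
$z{\left(W \right)} = 2 - 2 W$ ($z{\left(W \right)} = - (\left(-2 + W\right) + W) = - (-2 + 2 W) = 2 - 2 W$)
$R{\left(J \right)} = 56$ ($R{\left(J \right)} = - \frac{-316 - 76}{7} = \left(- \frac{1}{7}\right) \left(-392\right) = 56$)
$z{\left(-1121 \right)} - R{\left(1985 \right)} = \left(2 - -2242\right) - 56 = \left(2 + 2242\right) - 56 = 2244 - 56 = 2188$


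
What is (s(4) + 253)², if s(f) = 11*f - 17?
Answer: 78400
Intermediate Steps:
s(f) = -17 + 11*f
(s(4) + 253)² = ((-17 + 11*4) + 253)² = ((-17 + 44) + 253)² = (27 + 253)² = 280² = 78400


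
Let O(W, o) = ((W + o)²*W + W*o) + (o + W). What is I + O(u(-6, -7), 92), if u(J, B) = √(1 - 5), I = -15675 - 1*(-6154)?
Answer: -10165 + 17106*I ≈ -10165.0 + 17106.0*I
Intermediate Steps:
I = -9521 (I = -15675 + 6154 = -9521)
u(J, B) = 2*I (u(J, B) = √(-4) = 2*I)
O(W, o) = W + o + W*o + W*(W + o)² (O(W, o) = (W*(W + o)² + W*o) + (W + o) = (W*o + W*(W + o)²) + (W + o) = W + o + W*o + W*(W + o)²)
I + O(u(-6, -7), 92) = -9521 + (2*I + 92 + (2*I)*92 + (2*I)*(2*I + 92)²) = -9521 + (2*I + 92 + 184*I + (2*I)*(92 + 2*I)²) = -9521 + (2*I + 92 + 184*I + 2*I*(92 + 2*I)²) = -9521 + (92 + 186*I + 2*I*(92 + 2*I)²) = -9429 + 186*I + 2*I*(92 + 2*I)²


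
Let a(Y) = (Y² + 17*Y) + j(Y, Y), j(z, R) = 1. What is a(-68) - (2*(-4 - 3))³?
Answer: 6213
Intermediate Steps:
a(Y) = 1 + Y² + 17*Y (a(Y) = (Y² + 17*Y) + 1 = 1 + Y² + 17*Y)
a(-68) - (2*(-4 - 3))³ = (1 + (-68)² + 17*(-68)) - (2*(-4 - 3))³ = (1 + 4624 - 1156) - (2*(-7))³ = 3469 - 1*(-14)³ = 3469 - 1*(-2744) = 3469 + 2744 = 6213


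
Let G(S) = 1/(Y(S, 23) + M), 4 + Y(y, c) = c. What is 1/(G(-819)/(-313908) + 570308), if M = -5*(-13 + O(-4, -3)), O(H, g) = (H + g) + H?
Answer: 43633212/24884369869295 ≈ 1.7534e-6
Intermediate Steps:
Y(y, c) = -4 + c
O(H, g) = g + 2*H
M = 120 (M = -5*(-13 + (-3 + 2*(-4))) = -5*(-13 + (-3 - 8)) = -5*(-13 - 11) = -5*(-24) = 120)
G(S) = 1/139 (G(S) = 1/((-4 + 23) + 120) = 1/(19 + 120) = 1/139)
1/(G(-819)/(-313908) + 570308) = 1/((1/139)/(-313908) + 570308) = 1/((1/139)*(-1/313908) + 570308) = 1/(-1/43633212 + 570308) = 1/(24884369869295/43633212) = 43633212/24884369869295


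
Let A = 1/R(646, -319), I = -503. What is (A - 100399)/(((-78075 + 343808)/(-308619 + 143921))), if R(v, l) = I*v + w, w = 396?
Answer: 2683234473836391/43120759643 ≈ 62226.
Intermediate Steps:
R(v, l) = 396 - 503*v (R(v, l) = -503*v + 396 = 396 - 503*v)
A = -1/324542 (A = 1/(396 - 503*646) = 1/(396 - 324938) = 1/(-324542) = -1/324542 ≈ -3.0813e-6)
(A - 100399)/(((-78075 + 343808)/(-308619 + 143921))) = (-1/324542 - 100399)/(((-78075 + 343808)/(-308619 + 143921))) = -32583692259/(324542*(265733/(-164698))) = -32583692259/(324542*(265733*(-1/164698))) = -32583692259/(324542*(-265733/164698)) = -32583692259/324542*(-164698/265733) = 2683234473836391/43120759643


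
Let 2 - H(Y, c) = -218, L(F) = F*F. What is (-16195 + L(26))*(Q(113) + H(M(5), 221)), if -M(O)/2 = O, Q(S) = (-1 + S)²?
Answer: -198084516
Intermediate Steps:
L(F) = F²
M(O) = -2*O
H(Y, c) = 220 (H(Y, c) = 2 - 1*(-218) = 2 + 218 = 220)
(-16195 + L(26))*(Q(113) + H(M(5), 221)) = (-16195 + 26²)*((-1 + 113)² + 220) = (-16195 + 676)*(112² + 220) = -15519*(12544 + 220) = -15519*12764 = -198084516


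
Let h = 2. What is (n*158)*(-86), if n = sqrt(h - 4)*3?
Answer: -40764*I*sqrt(2) ≈ -57649.0*I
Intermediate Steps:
n = 3*I*sqrt(2) (n = sqrt(2 - 4)*3 = sqrt(-2)*3 = (I*sqrt(2))*3 = 3*I*sqrt(2) ≈ 4.2426*I)
(n*158)*(-86) = ((3*I*sqrt(2))*158)*(-86) = (474*I*sqrt(2))*(-86) = -40764*I*sqrt(2)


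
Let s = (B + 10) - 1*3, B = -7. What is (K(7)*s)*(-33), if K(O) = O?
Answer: 0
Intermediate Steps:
s = 0 (s = (-7 + 10) - 1*3 = 3 - 3 = 0)
(K(7)*s)*(-33) = (7*0)*(-33) = 0*(-33) = 0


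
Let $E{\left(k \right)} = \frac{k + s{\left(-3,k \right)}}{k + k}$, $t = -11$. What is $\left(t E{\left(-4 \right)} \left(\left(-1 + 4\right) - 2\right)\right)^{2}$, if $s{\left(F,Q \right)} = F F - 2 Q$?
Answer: $\frac{20449}{64} \approx 319.52$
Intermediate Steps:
$s{\left(F,Q \right)} = F^{2} - 2 Q$
$E{\left(k \right)} = \frac{9 - k}{2 k}$ ($E{\left(k \right)} = \frac{k - \left(-9 + 2 k\right)}{k + k} = \frac{k - \left(-9 + 2 k\right)}{2 k} = \left(9 - k\right) \frac{1}{2 k} = \frac{9 - k}{2 k}$)
$\left(t E{\left(-4 \right)} \left(\left(-1 + 4\right) - 2\right)\right)^{2} = \left(- 11 \frac{9 - -4}{2 \left(-4\right)} \left(\left(-1 + 4\right) - 2\right)\right)^{2} = \left(- 11 \cdot \frac{1}{2} \left(- \frac{1}{4}\right) \left(9 + 4\right) \left(3 - 2\right)\right)^{2} = \left(- 11 \cdot \frac{1}{2} \left(- \frac{1}{4}\right) 13 \cdot 1\right)^{2} = \left(\left(-11\right) \left(- \frac{13}{8}\right) 1\right)^{2} = \left(\frac{143}{8} \cdot 1\right)^{2} = \left(\frac{143}{8}\right)^{2} = \frac{20449}{64}$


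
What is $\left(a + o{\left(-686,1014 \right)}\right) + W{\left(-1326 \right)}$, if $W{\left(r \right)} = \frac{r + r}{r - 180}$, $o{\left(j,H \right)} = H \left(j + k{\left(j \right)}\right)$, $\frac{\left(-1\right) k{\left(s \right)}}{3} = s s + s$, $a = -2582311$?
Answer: $- \frac{359618777443}{251} \approx -1.4327 \cdot 10^{9}$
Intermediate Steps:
$k{\left(s \right)} = - 3 s - 3 s^{2}$ ($k{\left(s \right)} = - 3 \left(s s + s\right) = - 3 \left(s^{2} + s\right) = - 3 \left(s + s^{2}\right) = - 3 s - 3 s^{2}$)
$o{\left(j,H \right)} = H \left(j - 3 j \left(1 + j\right)\right)$
$W{\left(r \right)} = \frac{2 r}{-180 + r}$ ($W{\left(r \right)} = \frac{2 r}{r - 180} = \frac{2 r}{-180 + r}$)
$\left(a + o{\left(-686,1014 \right)}\right) + W{\left(-1326 \right)} = \left(-2582311 - 1014 \left(-686\right) \left(2 + 3 \left(-686\right)\right)\right) + 2 \left(-1326\right) \frac{1}{-180 - 1326} = \left(-2582311 - 1014 \left(-686\right) \left(2 - 2058\right)\right) + 2 \left(-1326\right) \frac{1}{-1506} = \left(-2582311 - 1014 \left(-686\right) \left(-2056\right)\right) + 2 \left(-1326\right) \left(- \frac{1}{1506}\right) = \left(-2582311 - 1430161824\right) + \frac{442}{251} = -1432744135 + \frac{442}{251} = - \frac{359618777443}{251}$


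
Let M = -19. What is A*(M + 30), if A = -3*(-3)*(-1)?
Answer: -99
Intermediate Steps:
A = -9 (A = 9*(-1) = -9)
A*(M + 30) = -9*(-19 + 30) = -9*11 = -99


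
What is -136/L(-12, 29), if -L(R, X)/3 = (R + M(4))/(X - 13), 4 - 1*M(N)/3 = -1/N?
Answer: 8704/9 ≈ 967.11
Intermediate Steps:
M(N) = 12 + 3/N (M(N) = 12 - (-3)/N = 12 + 3/N)
L(R, X) = -3*(51/4 + R)/(-13 + X) (L(R, X) = -3*(R + (12 + 3/4))/(X - 13) = -3*(R + (12 + 3*(¼)))/(-13 + X) = -3*(R + (12 + ¾))/(-13 + X) = -3*(R + 51/4)/(-13 + X) = -3*(51/4 + R)/(-13 + X))
-136/L(-12, 29) = -136*4*(-13 + 29)/(3*(-51 - 4*(-12))) = -136*64/(3*(-51 + 48)) = -136/((¾)*(1/16)*(-3)) = -136/(-9/64) = -136*(-64/9) = 8704/9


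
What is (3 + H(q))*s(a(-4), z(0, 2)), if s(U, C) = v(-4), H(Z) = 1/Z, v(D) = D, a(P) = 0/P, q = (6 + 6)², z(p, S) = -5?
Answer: -433/36 ≈ -12.028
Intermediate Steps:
q = 144 (q = 12² = 144)
a(P) = 0
s(U, C) = -4
(3 + H(q))*s(a(-4), z(0, 2)) = (3 + 1/144)*(-4) = (433/144)*(-4) = -433/36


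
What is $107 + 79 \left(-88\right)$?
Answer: $-6845$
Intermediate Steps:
$107 + 79 \left(-88\right) = 107 - 6952 = -6845$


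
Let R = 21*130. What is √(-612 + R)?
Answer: √2118 ≈ 46.022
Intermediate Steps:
R = 2730
√(-612 + R) = √(-612 + 2730) = √2118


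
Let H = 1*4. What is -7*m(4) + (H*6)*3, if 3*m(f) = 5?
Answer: 181/3 ≈ 60.333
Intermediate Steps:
H = 4
m(f) = 5/3 (m(f) = (1/3)*5 = 5/3)
-7*m(4) + (H*6)*3 = -7*5/3 + (4*6)*3 = -35/3 + 24*3 = -35/3 + 72 = 181/3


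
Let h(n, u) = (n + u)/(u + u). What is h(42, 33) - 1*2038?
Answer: -44811/22 ≈ -2036.9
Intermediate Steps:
h(n, u) = (n + u)/(2*u) (h(n, u) = (n + u)/((2*u)) = (n + u)*(1/(2*u)) = (n + u)/(2*u))
h(42, 33) - 1*2038 = (½)*(42 + 33)/33 - 1*2038 = (½)*(1/33)*75 - 2038 = 25/22 - 2038 = -44811/22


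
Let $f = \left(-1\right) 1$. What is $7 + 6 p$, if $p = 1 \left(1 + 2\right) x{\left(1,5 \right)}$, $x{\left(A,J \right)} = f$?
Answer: $-11$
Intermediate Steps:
$f = -1$
$x{\left(A,J \right)} = -1$
$p = -3$ ($p = 1 \left(1 + 2\right) \left(-1\right) = 1 \cdot 3 \left(-1\right) = 3 \left(-1\right) = -3$)
$7 + 6 p = 7 + 6 \left(-3\right) = 7 - 18 = -11$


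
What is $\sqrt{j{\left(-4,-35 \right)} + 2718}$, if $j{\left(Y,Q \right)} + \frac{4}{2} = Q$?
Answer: $\sqrt{2681} \approx 51.778$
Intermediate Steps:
$j{\left(Y,Q \right)} = -2 + Q$
$\sqrt{j{\left(-4,-35 \right)} + 2718} = \sqrt{\left(-2 - 35\right) + 2718} = \sqrt{-37 + 2718} = \sqrt{2681}$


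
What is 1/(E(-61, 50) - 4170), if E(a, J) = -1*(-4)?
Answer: -1/4166 ≈ -0.00024004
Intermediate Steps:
E(a, J) = 4
1/(E(-61, 50) - 4170) = 1/(4 - 4170) = 1/(-4166) = -1/4166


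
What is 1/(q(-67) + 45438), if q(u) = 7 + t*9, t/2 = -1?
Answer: 1/45427 ≈ 2.2013e-5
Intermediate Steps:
t = -2 (t = 2*(-1) = -2)
q(u) = -11 (q(u) = 7 - 2*9 = 7 - 18 = -11)
1/(q(-67) + 45438) = 1/(-11 + 45438) = 1/45427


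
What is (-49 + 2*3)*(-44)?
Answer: 1892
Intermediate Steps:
(-49 + 2*3)*(-44) = (-49 + 6)*(-44) = -43*(-44) = 1892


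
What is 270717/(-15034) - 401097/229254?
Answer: -5674420618/287217053 ≈ -19.757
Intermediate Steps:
270717/(-15034) - 401097/229254 = 270717*(-1/15034) - 401097*1/229254 = -270717/15034 - 133699/76418 = -5674420618/287217053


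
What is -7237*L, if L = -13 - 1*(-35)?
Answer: -159214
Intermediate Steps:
L = 22 (L = -13 + 35 = 22)
-7237*L = -7237*22 = -159214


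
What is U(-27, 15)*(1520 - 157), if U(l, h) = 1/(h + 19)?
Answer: 1363/34 ≈ 40.088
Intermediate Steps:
U(l, h) = 1/(19 + h)
U(-27, 15)*(1520 - 157) = (1520 - 157)/(19 + 15) = 1363/34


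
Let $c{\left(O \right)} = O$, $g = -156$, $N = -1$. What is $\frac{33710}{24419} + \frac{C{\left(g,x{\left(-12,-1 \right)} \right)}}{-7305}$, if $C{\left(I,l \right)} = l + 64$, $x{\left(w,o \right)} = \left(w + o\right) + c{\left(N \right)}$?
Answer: $\frac{49006120}{35676159} \approx 1.3736$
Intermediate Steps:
$x{\left(w,o \right)} = -1 + o + w$ ($x{\left(w,o \right)} = \left(w + o\right) - 1 = \left(o + w\right) - 1 = -1 + o + w$)
$C{\left(I,l \right)} = 64 + l$
$\frac{33710}{24419} + \frac{C{\left(g,x{\left(-12,-1 \right)} \right)}}{-7305} = \frac{33710}{24419} + \frac{64 - 14}{-7305} = 33710 \cdot \frac{1}{24419} + \left(64 - 14\right) \left(- \frac{1}{7305}\right) = \frac{33710}{24419} + 50 \left(- \frac{1}{7305}\right) = \frac{33710}{24419} - \frac{10}{1461} = \frac{49006120}{35676159}$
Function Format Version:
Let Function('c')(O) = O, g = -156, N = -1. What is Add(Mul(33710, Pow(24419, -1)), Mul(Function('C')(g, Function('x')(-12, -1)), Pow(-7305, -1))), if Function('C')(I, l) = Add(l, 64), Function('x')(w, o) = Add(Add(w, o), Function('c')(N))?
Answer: Rational(49006120, 35676159) ≈ 1.3736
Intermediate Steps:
Function('x')(w, o) = Add(-1, o, w) (Function('x')(w, o) = Add(Add(w, o), -1) = Add(Add(o, w), -1) = Add(-1, o, w))
Function('C')(I, l) = Add(64, l)
Add(Mul(33710, Pow(24419, -1)), Mul(Function('C')(g, Function('x')(-12, -1)), Pow(-7305, -1))) = Add(Mul(33710, Pow(24419, -1)), Mul(Add(64, Add(-1, -1, -12)), Pow(-7305, -1))) = Add(Mul(33710, Rational(1, 24419)), Mul(Add(64, -14), Rational(-1, 7305))) = Add(Rational(33710, 24419), Mul(50, Rational(-1, 7305))) = Add(Rational(33710, 24419), Rational(-10, 1461)) = Rational(49006120, 35676159)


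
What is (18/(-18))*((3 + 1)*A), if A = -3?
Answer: 12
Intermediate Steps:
(18/(-18))*((3 + 1)*A) = (18/(-18))*((3 + 1)*(-3)) = (18*(-1/18))*(4*(-3)) = -1*(-12) = 12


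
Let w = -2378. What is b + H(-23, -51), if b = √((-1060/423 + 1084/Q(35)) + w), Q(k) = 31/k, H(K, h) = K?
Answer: -23 + I*√22098251978/4371 ≈ -23.0 + 34.009*I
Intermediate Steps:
b = I*√22098251978/4371 (b = √((-1060/423 + 1084/((31/35))) - 2378) = √((-1060*1/423 + 1084/((31*(1/35)))) - 2378) = √((-1060/423 + 1084/(31/35)) - 2378) = √((-1060/423 + 1084*(35/31)) - 2378) = √((-1060/423 + 37940/31) - 2378) = √(16015760/13113 - 2378) = √(-15166954/13113) = I*√22098251978/4371 ≈ 34.009*I)
b + H(-23, -51) = I*√22098251978/4371 - 23 = -23 + I*√22098251978/4371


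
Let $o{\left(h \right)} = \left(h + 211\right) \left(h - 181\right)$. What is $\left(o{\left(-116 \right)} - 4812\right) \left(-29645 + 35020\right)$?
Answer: $-177520125$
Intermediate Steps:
$o{\left(h \right)} = \left(-181 + h\right) \left(211 + h\right)$ ($o{\left(h \right)} = \left(211 + h\right) \left(-181 + h\right) = \left(-181 + h\right) \left(211 + h\right)$)
$\left(o{\left(-116 \right)} - 4812\right) \left(-29645 + 35020\right) = \left(\left(-38191 + \left(-116\right)^{2} + 30 \left(-116\right)\right) - 4812\right) \left(-29645 + 35020\right) = \left(\left(-38191 + 13456 - 3480\right) - 4812\right) 5375 = \left(-28215 - 4812\right) 5375 = \left(-33027\right) 5375 = -177520125$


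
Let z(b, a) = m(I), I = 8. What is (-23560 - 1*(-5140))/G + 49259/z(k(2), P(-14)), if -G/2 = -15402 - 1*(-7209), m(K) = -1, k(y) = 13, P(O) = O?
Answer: -134529399/2731 ≈ -49260.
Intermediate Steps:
z(b, a) = -1
G = 16386 (G = -2*(-15402 - 1*(-7209)) = -2*(-15402 + 7209) = -2*(-8193) = 16386)
(-23560 - 1*(-5140))/G + 49259/z(k(2), P(-14)) = (-23560 - 1*(-5140))/16386 + 49259/(-1) = (-23560 + 5140)*(1/16386) + 49259*(-1) = -18420*1/16386 - 49259 = -3070/2731 - 49259 = -134529399/2731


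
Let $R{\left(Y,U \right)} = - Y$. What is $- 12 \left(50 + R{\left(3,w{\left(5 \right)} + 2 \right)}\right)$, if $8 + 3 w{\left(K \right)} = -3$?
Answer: $-564$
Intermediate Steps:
$w{\left(K \right)} = - \frac{11}{3}$ ($w{\left(K \right)} = - \frac{8}{3} + \frac{1}{3} \left(-3\right) = - \frac{8}{3} - 1 = - \frac{11}{3}$)
$- 12 \left(50 + R{\left(3,w{\left(5 \right)} + 2 \right)}\right) = - 12 \left(50 - 3\right) = \left(-12\right) 47 = -564$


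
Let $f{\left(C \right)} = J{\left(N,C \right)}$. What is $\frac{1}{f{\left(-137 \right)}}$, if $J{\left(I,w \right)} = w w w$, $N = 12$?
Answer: $- \frac{1}{2571353} \approx -3.889 \cdot 10^{-7}$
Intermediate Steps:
$J{\left(I,w \right)} = w^{3}$ ($J{\left(I,w \right)} = w^{2} w = w^{3}$)
$f{\left(C \right)} = C^{3}$
$\frac{1}{f{\left(-137 \right)}} = \frac{1}{\left(-137\right)^{3}} = \frac{1}{-2571353} = - \frac{1}{2571353}$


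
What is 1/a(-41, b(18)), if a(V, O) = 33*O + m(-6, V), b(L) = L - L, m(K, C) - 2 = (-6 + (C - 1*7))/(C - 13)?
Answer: ⅓ ≈ 0.33333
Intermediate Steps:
m(K, C) = 3 (m(K, C) = 2 + (-6 + (C - 1*7))/(C - 13) = 2 + (-6 + (C - 7))/(-13 + C) = 2 + (-6 + (-7 + C))/(-13 + C) = 2 + (-13 + C)/(-13 + C) = 2 + 1 = 3)
b(L) = 0
a(V, O) = 3 + 33*O (a(V, O) = 33*O + 3 = 3 + 33*O)
1/a(-41, b(18)) = 1/(3 + 33*0) = 1/(3 + 0) = 1/3 = ⅓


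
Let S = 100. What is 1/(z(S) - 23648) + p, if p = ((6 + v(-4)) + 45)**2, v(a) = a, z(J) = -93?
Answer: 52443868/23741 ≈ 2209.0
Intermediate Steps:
p = 2209 (p = ((6 - 4) + 45)**2 = (2 + 45)**2 = 47**2 = 2209)
1/(z(S) - 23648) + p = 1/(-93 - 23648) + 2209 = 1/(-23741) + 2209 = -1/23741 + 2209 = 52443868/23741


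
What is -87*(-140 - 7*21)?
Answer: 24969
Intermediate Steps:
-87*(-140 - 7*21) = -87*(-140 - 147) = -87*(-287) = 24969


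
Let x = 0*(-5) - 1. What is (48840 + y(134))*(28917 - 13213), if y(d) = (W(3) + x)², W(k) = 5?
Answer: 767234624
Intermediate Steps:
x = -1 (x = 0 - 1 = -1)
y(d) = 16 (y(d) = (5 - 1)² = 4² = 16)
(48840 + y(134))*(28917 - 13213) = (48840 + 16)*(28917 - 13213) = 48856*15704 = 767234624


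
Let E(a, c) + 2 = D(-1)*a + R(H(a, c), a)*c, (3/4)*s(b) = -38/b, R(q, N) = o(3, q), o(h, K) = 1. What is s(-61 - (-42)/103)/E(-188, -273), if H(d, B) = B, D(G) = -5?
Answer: 824/655305 ≈ 0.0012574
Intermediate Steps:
R(q, N) = 1
s(b) = -152/(3*b) (s(b) = 4*(-38/b)/3 = -152/(3*b))
E(a, c) = -2 + c - 5*a (E(a, c) = -2 + (-5*a + 1*c) = -2 + (-5*a + c) = -2 + (c - 5*a) = -2 + c - 5*a)
s(-61 - (-42)/103)/E(-188, -273) = (-152/(3*(-61 - (-42)/103)))/(-2 - 273 - 5*(-188)) = (-152/(3*(-61 - (-42)/103)))/(-2 - 273 + 940) = -152/(3*(-61 - 1*(-42/103)))/665 = -152/(3*(-61 + 42/103))*(1/665) = -152/(3*(-6241/103))*(1/665) = -152/3*(-103/6241)*(1/665) = (15656/18723)*(1/665) = 824/655305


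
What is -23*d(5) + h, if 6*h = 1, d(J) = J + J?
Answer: -1379/6 ≈ -229.83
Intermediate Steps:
d(J) = 2*J
h = ⅙ (h = (⅙)*1 = ⅙ ≈ 0.16667)
-23*d(5) + h = -46*5 + ⅙ = -23*10 + ⅙ = -230 + ⅙ = -1379/6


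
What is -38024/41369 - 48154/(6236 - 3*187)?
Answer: -2207869026/234769075 ≈ -9.4044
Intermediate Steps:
-38024/41369 - 48154/(6236 - 3*187) = -38024*1/41369 - 48154/(6236 - 1*561) = -38024/41369 - 48154/(6236 - 561) = -38024/41369 - 48154/5675 = -2207869026/234769075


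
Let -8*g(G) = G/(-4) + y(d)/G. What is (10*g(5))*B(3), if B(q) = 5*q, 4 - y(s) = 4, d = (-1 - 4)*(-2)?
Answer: 375/16 ≈ 23.438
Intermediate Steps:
d = 10 (d = -5*(-2) = 10)
y(s) = 0 (y(s) = 4 - 1*4 = 4 - 4 = 0)
g(G) = G/32 (g(G) = -(G/(-4) + 0/G)/8 = -(G*(-¼) + 0)/8 = -(-G/4 + 0)/8 = -(-1)*G/32 = G/32)
(10*g(5))*B(3) = (10*((1/32)*5))*(5*3) = (10*(5/32))*15 = (25/16)*15 = 375/16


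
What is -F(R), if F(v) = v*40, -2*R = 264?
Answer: 5280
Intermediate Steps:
R = -132 (R = -1/2*264 = -132)
F(v) = 40*v
-F(R) = -40*(-132) = -1*(-5280) = 5280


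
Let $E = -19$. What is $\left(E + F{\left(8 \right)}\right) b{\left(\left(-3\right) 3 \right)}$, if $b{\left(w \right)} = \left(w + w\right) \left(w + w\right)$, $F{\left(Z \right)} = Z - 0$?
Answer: $-3564$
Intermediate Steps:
$F{\left(Z \right)} = Z$ ($F{\left(Z \right)} = Z + 0 = Z$)
$b{\left(w \right)} = 4 w^{2}$ ($b{\left(w \right)} = 2 w 2 w = 4 w^{2}$)
$\left(E + F{\left(8 \right)}\right) b{\left(\left(-3\right) 3 \right)} = \left(-19 + 8\right) 4 \left(\left(-3\right) 3\right)^{2} = - 11 \cdot 4 \left(-9\right)^{2} = - 11 \cdot 4 \cdot 81 = \left(-11\right) 324 = -3564$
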